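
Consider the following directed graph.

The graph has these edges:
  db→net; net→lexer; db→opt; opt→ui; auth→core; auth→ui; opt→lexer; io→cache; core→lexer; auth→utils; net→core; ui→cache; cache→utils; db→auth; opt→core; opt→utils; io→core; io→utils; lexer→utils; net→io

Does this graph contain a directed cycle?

DFS with white/gray/black marking, starting from core:
core gray
  lexer gray
    utils gray
    utils black
  lexer black
core black
io gray
  io→core: core black — skip
  cache gray
    cache→utils: utils black — skip
  cache black
  io→utils: utils black — skip
io black
opt gray
  opt→core: core black — skip
  opt→utils: utils black — skip
  ui gray
    ui→cache: cache black — skip
  ui black
  opt→lexer: lexer black — skip
opt black
db gray
  db→opt: opt black — skip
  net gray
    net→lexer: lexer black — skip
    net→io: io black — skip
    net→core: core black — skip
  net black
  auth gray
    auth→utils: utils black — skip
    auth→core: core black — skip
    auth→ui: ui black — skip
  auth black
db black
Every edge goes to a white or black vertex — no back edge, so the graph is acyclic.

No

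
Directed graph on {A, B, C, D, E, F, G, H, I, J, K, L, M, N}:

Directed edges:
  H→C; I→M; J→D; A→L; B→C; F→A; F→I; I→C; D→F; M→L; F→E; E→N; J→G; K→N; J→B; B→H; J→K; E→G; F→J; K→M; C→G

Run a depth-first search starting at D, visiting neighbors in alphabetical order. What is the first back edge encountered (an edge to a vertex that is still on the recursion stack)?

DFS from D (visiting neighbors in alphabetical order); mark gray on enter, black on exit:
D gray
  F gray
    A gray
      L gray
      L black
    A black
    E gray
      G gray
      G black
      N gray
      N black
    E black
    I gray
      C gray
        C→G: G black — skip
      C black
      M gray
        M→L: L black — skip
      M black
    I black
    J gray
      B gray
        B→C: C black — skip
        H gray
          H→C: C black — skip
        H black
      B black
      J→D: D is gray → back edge
First back edge: J → D.

J→D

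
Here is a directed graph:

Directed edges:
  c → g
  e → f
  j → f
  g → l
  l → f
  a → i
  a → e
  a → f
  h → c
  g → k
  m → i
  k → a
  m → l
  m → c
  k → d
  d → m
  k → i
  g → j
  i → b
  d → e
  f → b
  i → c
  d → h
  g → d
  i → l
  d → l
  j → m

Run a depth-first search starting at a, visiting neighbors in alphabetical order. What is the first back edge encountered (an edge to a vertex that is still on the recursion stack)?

h→c

DFS from a (visiting neighbors in alphabetical order); mark gray on enter, black on exit:
a gray
  e gray
    f gray
      b gray
      b black
    f black
  e black
  a→f: f black — skip
  i gray
    i→b: b black — skip
    c gray
      g gray
        d gray
          d→e: e black — skip
          h gray
            h→c: c is gray → back edge
First back edge: h → c.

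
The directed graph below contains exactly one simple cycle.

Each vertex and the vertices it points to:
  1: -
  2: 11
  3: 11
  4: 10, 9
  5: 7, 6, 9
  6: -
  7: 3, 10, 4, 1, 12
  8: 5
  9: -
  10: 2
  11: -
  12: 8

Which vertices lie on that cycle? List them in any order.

5, 7, 8, 12

DFS with gray/black marking from 7:
7 gray
  3 gray
    11 gray
    11 black
  3 black
  10 gray
    2 gray
      2→11: 11 black — skip
    2 black
  10 black
  4 gray
    4→10: 10 black — skip
    9 gray
    9 black
  4 black
  1 gray
  1 black
  12 gray
    8 gray
      5 gray
        5→7: 7 is gray → back edge
Back edge closes the cycle 7 → 12 → 8 → 5 → 7; its vertices are {5, 7, 8, 12}.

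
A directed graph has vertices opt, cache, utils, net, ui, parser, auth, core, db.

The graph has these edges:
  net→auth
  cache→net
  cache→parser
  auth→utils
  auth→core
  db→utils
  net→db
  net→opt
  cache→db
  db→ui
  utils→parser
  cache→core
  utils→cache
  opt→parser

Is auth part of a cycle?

Yes

auth is on a cycle iff auth can reach itself via ≥1 edge.
auth → utils → cache → net → auth — yes.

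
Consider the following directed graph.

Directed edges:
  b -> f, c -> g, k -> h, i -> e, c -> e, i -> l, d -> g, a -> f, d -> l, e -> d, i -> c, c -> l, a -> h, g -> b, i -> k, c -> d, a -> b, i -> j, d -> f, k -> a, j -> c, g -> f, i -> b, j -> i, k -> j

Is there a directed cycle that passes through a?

No

a lies on a cycle iff there is a path from a back to itself.
Exploring from a, it never reaches itself; equivalently, its strongly connected component is a singleton.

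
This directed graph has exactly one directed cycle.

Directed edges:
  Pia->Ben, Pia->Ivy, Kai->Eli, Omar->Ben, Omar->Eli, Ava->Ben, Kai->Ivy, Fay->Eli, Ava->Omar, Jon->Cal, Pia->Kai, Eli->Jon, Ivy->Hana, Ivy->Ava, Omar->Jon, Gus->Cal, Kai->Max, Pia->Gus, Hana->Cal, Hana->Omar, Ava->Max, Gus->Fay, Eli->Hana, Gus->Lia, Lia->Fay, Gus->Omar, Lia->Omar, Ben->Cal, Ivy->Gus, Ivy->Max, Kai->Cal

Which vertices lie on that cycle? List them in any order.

DFS with gray/black marking from Hana:
Hana gray
  Omar gray
    Ben gray
      Cal gray
      Cal black
    Ben black
    Jon gray
      Jon→Cal: Cal black — skip
    Jon black
    Eli gray
      Eli→Hana: Hana is gray → back edge
Back edge closes the cycle Hana → Omar → Eli → Hana; its vertices are {Eli, Hana, Omar}.

Eli, Hana, Omar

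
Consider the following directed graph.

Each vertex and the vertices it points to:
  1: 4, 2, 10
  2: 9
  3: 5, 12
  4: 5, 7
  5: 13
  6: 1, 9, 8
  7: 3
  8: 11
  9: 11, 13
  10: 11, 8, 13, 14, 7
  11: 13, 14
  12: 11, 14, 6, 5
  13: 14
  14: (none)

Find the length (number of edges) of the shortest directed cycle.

6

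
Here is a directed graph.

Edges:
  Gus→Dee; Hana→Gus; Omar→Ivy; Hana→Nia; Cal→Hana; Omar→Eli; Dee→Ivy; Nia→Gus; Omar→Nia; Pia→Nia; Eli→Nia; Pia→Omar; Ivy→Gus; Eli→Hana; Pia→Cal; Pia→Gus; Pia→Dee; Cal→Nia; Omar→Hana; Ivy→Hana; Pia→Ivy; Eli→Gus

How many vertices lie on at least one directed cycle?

A vertex is on a directed cycle iff it belongs to a strongly connected component of size ≥ 2 (or has a self-loop).
The vertices on cycles are {Dee, Gus, Ivy, Nia, Hana} — 5 in total.

5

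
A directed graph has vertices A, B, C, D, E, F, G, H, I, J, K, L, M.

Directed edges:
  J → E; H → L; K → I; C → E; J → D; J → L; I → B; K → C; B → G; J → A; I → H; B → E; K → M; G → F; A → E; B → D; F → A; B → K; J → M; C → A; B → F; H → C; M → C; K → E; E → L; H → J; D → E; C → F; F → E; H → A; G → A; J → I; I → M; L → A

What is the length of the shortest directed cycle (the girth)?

For each vertex v, BFS finds the shortest path from v back to v.
The shortest such closed walk is I → H → J → I, length 3.

3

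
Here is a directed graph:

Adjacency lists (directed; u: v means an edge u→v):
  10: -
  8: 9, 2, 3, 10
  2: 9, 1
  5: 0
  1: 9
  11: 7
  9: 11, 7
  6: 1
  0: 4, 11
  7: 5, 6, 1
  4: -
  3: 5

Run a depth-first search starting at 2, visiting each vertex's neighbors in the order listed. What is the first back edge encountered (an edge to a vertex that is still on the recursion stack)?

0->11

DFS from 2 (visiting each vertex's neighbors in the order listed); mark gray on enter, black on exit:
2 gray
  9 gray
    11 gray
      7 gray
        5 gray
          0 gray
            4 gray
            4 black
            0→11: 11 is gray → back edge
First back edge: 0 → 11.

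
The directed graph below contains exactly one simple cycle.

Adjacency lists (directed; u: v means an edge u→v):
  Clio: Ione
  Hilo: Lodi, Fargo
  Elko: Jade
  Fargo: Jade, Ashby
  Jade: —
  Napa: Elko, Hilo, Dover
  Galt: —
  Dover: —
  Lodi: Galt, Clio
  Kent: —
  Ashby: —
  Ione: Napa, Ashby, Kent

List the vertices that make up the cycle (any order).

DFS with gray/black marking from Napa:
Napa gray
  Elko gray
    Jade gray
    Jade black
  Elko black
  Hilo gray
    Lodi gray
      Galt gray
      Galt black
      Clio gray
        Ione gray
          Ione→Napa: Napa is gray → back edge
Back edge closes the cycle Napa → Hilo → Lodi → Clio → Ione → Napa; its vertices are {Clio, Hilo, Ione, Lodi, Napa}.

Clio, Hilo, Ione, Lodi, Napa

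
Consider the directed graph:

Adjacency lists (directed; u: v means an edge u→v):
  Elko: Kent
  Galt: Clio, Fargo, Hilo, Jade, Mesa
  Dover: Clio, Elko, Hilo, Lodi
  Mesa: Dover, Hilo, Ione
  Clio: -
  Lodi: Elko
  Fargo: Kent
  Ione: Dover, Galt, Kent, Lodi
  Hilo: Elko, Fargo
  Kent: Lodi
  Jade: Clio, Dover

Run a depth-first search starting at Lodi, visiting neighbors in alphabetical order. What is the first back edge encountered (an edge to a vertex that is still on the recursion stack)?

Kent→Lodi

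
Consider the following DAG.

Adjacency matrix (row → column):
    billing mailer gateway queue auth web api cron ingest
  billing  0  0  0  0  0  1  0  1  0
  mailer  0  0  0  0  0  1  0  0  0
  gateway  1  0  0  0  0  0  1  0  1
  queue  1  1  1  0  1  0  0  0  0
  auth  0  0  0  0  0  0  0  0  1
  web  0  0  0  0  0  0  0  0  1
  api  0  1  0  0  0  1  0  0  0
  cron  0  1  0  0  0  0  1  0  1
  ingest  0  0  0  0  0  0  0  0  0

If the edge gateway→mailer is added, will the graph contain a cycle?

No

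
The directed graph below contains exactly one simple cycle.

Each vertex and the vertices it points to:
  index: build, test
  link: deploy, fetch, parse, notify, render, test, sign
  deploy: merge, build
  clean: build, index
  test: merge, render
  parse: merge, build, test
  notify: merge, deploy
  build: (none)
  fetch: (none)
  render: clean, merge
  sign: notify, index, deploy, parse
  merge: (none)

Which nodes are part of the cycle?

DFS with gray/black marking from render:
render gray
  clean gray
    build gray
    build black
    index gray
      index→build: build black — skip
      test gray
        merge gray
        merge black
        test→render: render is gray → back edge
Back edge closes the cycle render → clean → index → test → render; its vertices are {test, clean, index, render}.

test, clean, index, render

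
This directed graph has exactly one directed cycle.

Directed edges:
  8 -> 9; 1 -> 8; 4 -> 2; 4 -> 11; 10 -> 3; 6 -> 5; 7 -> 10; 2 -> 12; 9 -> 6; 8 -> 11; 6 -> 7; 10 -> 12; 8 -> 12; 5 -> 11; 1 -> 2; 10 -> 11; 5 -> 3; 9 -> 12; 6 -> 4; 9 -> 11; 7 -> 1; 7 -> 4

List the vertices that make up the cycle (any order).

1, 6, 7, 8, 9

DFS with gray/black marking from 6:
6 gray
  4 gray
    2 gray
      12 gray
      12 black
    2 black
    11 gray
    11 black
  4 black
  5 gray
    5→11: 11 black — skip
    3 gray
    3 black
  5 black
  7 gray
    7→4: 4 black — skip
    10 gray
      10→12: 12 black — skip
      10→11: 11 black — skip
      10→3: 3 black — skip
    10 black
    1 gray
      1→2: 2 black — skip
      8 gray
        9 gray
          9→6: 6 is gray → back edge
Back edge closes the cycle 6 → 7 → 1 → 8 → 9 → 6; its vertices are {1, 6, 7, 8, 9}.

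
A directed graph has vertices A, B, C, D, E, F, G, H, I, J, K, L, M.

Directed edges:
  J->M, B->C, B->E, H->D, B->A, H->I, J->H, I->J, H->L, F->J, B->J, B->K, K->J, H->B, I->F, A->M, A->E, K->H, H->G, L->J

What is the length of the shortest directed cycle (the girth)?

For each vertex v, BFS finds the shortest path from v back to v.
The shortest such closed walk is H → B → J → H, length 3.

3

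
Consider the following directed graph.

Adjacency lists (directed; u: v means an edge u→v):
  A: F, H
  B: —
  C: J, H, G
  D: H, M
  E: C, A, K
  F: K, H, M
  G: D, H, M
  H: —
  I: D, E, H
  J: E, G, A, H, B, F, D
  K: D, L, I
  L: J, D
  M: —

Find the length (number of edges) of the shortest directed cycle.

3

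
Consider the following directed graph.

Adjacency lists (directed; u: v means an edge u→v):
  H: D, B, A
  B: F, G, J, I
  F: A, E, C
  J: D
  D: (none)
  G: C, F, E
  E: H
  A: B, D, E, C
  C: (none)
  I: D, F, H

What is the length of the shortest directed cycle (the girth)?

For each vertex v, BFS finds the shortest path from v back to v.
The shortest such closed walk is B → I → H → B, length 3.

3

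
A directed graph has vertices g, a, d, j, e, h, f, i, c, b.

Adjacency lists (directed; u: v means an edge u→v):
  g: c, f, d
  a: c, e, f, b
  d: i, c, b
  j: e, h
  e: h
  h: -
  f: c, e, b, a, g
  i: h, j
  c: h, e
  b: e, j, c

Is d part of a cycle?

d lies on a cycle iff there is a path from d back to itself.
Exploring from d, it never reaches itself; equivalently, its strongly connected component is a singleton.

No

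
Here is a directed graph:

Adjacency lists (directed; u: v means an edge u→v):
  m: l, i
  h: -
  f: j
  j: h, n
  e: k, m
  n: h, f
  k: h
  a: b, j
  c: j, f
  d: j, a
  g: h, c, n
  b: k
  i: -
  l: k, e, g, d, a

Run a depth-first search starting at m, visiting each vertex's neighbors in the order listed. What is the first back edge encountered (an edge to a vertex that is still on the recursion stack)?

e→m

DFS from m (visiting each vertex's neighbors in the order listed); mark gray on enter, black on exit:
m gray
  l gray
    k gray
      h gray
      h black
    k black
    e gray
      e→k: k black — skip
      e→m: m is gray → back edge
First back edge: e → m.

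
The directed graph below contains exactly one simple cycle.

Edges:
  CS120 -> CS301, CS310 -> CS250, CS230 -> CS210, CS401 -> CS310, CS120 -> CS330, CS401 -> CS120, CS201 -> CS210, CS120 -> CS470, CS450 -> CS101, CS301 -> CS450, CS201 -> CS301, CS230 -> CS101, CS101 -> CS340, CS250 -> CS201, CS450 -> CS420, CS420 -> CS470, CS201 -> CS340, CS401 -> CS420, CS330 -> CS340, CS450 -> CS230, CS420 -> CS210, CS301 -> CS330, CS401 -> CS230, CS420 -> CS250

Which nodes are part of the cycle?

CS201, CS250, CS301, CS420, CS450

DFS with gray/black marking from CS301:
CS301 gray
  CS330 gray
    CS340 gray
    CS340 black
  CS330 black
  CS450 gray
    CS420 gray
      CS210 gray
      CS210 black
      CS250 gray
        CS201 gray
          CS201→CS210: CS210 black — skip
          CS201→CS301: CS301 is gray → back edge
Back edge closes the cycle CS301 → CS450 → CS420 → CS250 → CS201 → CS301; its vertices are {CS201, CS250, CS301, CS420, CS450}.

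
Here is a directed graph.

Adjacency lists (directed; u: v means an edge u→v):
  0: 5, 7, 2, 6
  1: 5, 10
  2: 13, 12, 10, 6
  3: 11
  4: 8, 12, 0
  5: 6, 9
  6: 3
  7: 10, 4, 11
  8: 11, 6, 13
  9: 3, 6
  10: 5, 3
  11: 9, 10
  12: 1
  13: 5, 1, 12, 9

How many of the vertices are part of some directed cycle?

9

A vertex is on a directed cycle iff it belongs to a strongly connected component of size ≥ 2 (or has a self-loop).
The vertices on cycles are {0, 3, 4, 5, 6, 7, 9, 10, 11} — 9 in total.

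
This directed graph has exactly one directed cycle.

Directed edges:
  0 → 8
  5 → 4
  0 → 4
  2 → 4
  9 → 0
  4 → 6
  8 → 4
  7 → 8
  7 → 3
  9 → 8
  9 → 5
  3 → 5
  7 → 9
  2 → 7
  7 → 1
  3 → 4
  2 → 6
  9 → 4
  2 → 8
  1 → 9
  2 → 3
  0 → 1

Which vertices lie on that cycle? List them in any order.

DFS with gray/black marking from 9:
9 gray
  4 gray
    6 gray
    6 black
  4 black
  5 gray
    5→4: 4 black — skip
  5 black
  8 gray
    8→4: 4 black — skip
  8 black
  0 gray
    0→8: 8 black — skip
    0→4: 4 black — skip
    1 gray
      1→9: 9 is gray → back edge
Back edge closes the cycle 9 → 0 → 1 → 9; its vertices are {0, 1, 9}.

0, 1, 9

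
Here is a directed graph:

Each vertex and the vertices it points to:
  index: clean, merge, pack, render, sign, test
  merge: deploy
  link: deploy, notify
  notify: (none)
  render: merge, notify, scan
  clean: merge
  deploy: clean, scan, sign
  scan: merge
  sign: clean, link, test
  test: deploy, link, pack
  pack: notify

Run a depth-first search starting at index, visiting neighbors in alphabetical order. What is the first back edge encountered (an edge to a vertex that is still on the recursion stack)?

deploy→clean

DFS from index (visiting neighbors in alphabetical order); mark gray on enter, black on exit:
index gray
  clean gray
    merge gray
      deploy gray
        deploy→clean: clean is gray → back edge
First back edge: deploy → clean.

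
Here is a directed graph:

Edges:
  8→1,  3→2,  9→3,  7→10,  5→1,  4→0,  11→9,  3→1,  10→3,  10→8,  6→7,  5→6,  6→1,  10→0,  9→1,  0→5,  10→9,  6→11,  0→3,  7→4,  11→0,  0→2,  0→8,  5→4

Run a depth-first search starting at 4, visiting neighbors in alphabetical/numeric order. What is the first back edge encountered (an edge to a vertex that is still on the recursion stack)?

DFS from 4 (visiting neighbors in alphabetical/numeric order); mark gray on enter, black on exit:
4 gray
  0 gray
    2 gray
    2 black
    3 gray
      1 gray
      1 black
      3→2: 2 black — skip
    3 black
    5 gray
      5→1: 1 black — skip
      5→4: 4 is gray → back edge
First back edge: 5 → 4.

5->4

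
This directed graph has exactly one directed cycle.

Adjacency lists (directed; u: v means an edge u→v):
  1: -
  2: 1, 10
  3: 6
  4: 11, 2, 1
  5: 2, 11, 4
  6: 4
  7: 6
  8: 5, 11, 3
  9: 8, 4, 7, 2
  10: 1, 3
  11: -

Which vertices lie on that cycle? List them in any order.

DFS with gray/black marking from 6:
6 gray
  4 gray
    11 gray
    11 black
    2 gray
      1 gray
      1 black
      10 gray
        10→1: 1 black — skip
        3 gray
          3→6: 6 is gray → back edge
Back edge closes the cycle 6 → 4 → 2 → 10 → 3 → 6; its vertices are {2, 3, 4, 6, 10}.

2, 3, 4, 6, 10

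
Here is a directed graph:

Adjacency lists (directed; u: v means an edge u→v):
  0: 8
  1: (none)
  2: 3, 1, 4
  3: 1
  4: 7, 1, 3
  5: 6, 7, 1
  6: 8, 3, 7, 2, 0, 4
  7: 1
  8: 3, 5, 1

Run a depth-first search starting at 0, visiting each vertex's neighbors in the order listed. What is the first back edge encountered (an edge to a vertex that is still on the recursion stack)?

6->8

DFS from 0 (visiting each vertex's neighbors in the order listed); mark gray on enter, black on exit:
0 gray
  8 gray
    3 gray
      1 gray
      1 black
    3 black
    5 gray
      6 gray
        6→8: 8 is gray → back edge
First back edge: 6 → 8.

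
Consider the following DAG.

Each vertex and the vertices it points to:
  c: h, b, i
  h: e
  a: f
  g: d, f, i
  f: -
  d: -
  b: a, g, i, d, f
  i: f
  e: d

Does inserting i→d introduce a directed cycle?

No

Adding i→d creates a cycle iff d can already reach i.
Explore from d: no path reaches i. The graph stays acyclic.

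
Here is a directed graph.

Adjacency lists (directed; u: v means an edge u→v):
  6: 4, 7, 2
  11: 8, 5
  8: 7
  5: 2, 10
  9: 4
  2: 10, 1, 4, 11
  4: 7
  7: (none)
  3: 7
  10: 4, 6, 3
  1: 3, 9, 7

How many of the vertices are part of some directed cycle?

A vertex is on a directed cycle iff it belongs to a strongly connected component of size ≥ 2 (or has a self-loop).
The vertices on cycles are {2, 5, 6, 10, 11} — 5 in total.

5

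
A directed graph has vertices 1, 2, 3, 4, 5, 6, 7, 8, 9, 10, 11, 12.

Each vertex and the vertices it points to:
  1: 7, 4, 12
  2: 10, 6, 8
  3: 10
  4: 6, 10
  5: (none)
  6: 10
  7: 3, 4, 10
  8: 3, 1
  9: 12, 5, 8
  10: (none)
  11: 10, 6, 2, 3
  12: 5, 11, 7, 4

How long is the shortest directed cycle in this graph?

For each vertex v, BFS finds the shortest path from v back to v.
The shortest such closed walk is 8 → 1 → 12 → 11 → 2 → 8, length 5.

5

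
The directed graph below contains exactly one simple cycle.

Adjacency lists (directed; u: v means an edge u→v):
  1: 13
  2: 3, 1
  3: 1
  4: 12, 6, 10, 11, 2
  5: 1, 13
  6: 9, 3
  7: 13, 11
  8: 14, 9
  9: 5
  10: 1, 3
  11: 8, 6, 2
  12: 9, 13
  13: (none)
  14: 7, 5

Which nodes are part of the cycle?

7, 8, 11, 14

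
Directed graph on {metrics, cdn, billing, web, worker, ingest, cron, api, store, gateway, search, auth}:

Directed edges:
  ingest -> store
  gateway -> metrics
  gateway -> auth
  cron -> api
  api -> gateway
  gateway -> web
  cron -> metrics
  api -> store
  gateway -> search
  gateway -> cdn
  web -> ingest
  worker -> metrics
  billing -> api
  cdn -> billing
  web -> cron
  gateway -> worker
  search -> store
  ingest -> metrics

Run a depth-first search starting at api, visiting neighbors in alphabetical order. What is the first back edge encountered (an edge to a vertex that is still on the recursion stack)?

DFS from api (visiting neighbors in alphabetical order); mark gray on enter, black on exit:
api gray
  gateway gray
    auth gray
    auth black
    cdn gray
      billing gray
        billing→api: api is gray → back edge
First back edge: billing → api.

billing->api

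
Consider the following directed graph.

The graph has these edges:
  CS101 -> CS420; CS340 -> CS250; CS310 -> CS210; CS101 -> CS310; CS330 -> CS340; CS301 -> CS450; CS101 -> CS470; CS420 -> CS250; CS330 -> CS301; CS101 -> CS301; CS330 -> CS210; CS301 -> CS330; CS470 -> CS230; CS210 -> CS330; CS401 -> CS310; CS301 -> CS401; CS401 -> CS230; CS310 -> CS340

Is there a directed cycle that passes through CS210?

Yes

CS210 is on a cycle iff CS210 can reach itself via ≥1 edge.
CS210 → CS330 → CS210 — yes.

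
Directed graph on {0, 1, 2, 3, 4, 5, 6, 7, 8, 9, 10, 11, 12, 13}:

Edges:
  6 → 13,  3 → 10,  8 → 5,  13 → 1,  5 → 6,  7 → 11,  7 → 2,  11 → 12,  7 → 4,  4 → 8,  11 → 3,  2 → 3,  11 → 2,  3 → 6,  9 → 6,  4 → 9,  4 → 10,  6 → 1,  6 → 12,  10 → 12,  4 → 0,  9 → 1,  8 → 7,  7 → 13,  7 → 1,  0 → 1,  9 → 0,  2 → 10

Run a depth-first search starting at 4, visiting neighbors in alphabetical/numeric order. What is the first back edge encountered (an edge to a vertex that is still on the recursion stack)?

DFS from 4 (visiting neighbors in alphabetical/numeric order); mark gray on enter, black on exit:
4 gray
  0 gray
    1 gray
    1 black
  0 black
  8 gray
    5 gray
      6 gray
        6→1: 1 black — skip
        12 gray
        12 black
        13 gray
          13→1: 1 black — skip
        13 black
      6 black
    5 black
    7 gray
      7→1: 1 black — skip
      2 gray
        3 gray
          3→6: 6 black — skip
          10 gray
            10→12: 12 black — skip
          10 black
        3 black
        2→10: 10 black — skip
      2 black
      7→4: 4 is gray → back edge
First back edge: 7 → 4.

7->4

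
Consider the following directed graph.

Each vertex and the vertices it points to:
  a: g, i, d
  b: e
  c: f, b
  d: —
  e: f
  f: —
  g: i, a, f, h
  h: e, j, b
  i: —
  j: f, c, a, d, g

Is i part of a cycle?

No

i lies on a cycle iff there is a path from i back to itself.
Exploring from i, it never reaches itself; equivalently, its strongly connected component is a singleton.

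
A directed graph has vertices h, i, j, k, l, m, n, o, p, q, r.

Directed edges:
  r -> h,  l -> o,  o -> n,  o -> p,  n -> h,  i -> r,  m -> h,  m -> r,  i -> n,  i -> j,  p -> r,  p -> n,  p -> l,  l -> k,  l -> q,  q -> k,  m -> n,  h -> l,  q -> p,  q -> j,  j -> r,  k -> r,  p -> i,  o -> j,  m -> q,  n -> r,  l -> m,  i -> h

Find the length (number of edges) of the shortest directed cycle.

For each vertex v, BFS finds the shortest path from v back to v.
The shortest such closed walk is o → p → l → o, length 3.

3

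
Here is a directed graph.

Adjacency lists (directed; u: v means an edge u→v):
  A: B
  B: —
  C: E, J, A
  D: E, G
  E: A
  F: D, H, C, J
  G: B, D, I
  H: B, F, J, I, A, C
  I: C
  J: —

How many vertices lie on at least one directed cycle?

A vertex is on a directed cycle iff it belongs to a strongly connected component of size ≥ 2 (or has a self-loop).
The vertices on cycles are {D, F, G, H} — 4 in total.

4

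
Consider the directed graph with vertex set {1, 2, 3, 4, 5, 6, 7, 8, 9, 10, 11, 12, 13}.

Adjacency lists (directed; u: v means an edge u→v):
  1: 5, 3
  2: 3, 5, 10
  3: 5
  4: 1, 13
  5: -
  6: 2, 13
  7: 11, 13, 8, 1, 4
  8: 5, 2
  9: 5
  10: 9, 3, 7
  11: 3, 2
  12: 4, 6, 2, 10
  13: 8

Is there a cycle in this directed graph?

Yes

DFS with white/gray/black marking, starting from 12:
12 gray
  4 gray
    1 gray
      5 gray
      5 black
      3 gray
        3→5: 5 black — skip
      3 black
    1 black
    13 gray
      8 gray
        8→5: 5 black — skip
        2 gray
          2→3: 3 black — skip
          2→5: 5 black — skip
          10 gray
            9 gray
              9→5: 5 black — skip
            9 black
            10→3: 3 black — skip
            7 gray
              11 gray
                11→3: 3 black — skip
                11→2: 2 is gray → back edge
Back edge found, so a cycle exists: 2 → 10 → 7 → 11 → 2.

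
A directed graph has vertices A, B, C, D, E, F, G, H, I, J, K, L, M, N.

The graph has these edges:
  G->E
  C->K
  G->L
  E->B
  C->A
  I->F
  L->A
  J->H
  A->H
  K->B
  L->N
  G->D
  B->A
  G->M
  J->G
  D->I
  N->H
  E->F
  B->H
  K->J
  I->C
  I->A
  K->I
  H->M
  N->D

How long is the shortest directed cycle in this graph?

3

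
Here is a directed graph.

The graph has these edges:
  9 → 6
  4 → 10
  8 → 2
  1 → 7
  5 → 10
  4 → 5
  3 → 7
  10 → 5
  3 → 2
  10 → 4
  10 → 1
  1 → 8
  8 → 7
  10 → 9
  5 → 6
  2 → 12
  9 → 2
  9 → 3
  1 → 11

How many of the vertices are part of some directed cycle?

3

A vertex is on a directed cycle iff it belongs to a strongly connected component of size ≥ 2 (or has a self-loop).
The vertices on cycles are {4, 5, 10} — 3 in total.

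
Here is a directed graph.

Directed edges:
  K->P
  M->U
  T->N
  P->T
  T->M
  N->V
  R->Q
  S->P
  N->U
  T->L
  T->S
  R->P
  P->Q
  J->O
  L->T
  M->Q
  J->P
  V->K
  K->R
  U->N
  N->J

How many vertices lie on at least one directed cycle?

A vertex is on a directed cycle iff it belongs to a strongly connected component of size ≥ 2 (or has a self-loop).
The vertices on cycles are {J, K, L, M, N, P, R, S, T, U, V} — 11 in total.

11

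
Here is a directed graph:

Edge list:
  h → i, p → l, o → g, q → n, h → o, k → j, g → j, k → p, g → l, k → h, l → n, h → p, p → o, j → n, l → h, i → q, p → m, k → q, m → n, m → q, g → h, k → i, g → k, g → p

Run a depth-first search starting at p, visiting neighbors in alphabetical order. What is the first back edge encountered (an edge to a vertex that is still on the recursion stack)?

DFS from p (visiting neighbors in alphabetical order); mark gray on enter, black on exit:
p gray
  l gray
    h gray
      i gray
        q gray
          n gray
          n black
        q black
      i black
      o gray
        g gray
          g→h: h is gray → back edge
First back edge: g → h.

g→h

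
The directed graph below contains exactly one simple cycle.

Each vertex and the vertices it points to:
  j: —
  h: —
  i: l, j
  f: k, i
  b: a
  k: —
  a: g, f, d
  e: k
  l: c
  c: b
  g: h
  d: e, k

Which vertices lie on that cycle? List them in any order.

DFS with gray/black marking from a:
a gray
  g gray
    h gray
    h black
  g black
  f gray
    k gray
    k black
    i gray
      l gray
        c gray
          b gray
            b→a: a is gray → back edge
Back edge closes the cycle a → f → i → l → c → b → a; its vertices are {a, b, c, f, i, l}.

a, b, c, f, i, l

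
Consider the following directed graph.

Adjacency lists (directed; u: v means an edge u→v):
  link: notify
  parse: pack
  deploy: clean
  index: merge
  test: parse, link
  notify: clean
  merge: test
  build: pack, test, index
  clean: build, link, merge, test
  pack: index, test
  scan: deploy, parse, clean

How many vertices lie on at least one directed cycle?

9

A vertex is on a directed cycle iff it belongs to a strongly connected component of size ≥ 2 (or has a self-loop).
The vertices on cycles are {link, pack, test, build, clean, index, merge, parse, notify} — 9 in total.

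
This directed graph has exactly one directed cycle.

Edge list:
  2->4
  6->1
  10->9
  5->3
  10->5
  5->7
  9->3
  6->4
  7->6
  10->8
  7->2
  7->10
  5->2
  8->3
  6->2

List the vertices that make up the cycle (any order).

DFS with gray/black marking from 10:
10 gray
  5 gray
    2 gray
      4 gray
      4 black
    2 black
    7 gray
      7→10: 10 is gray → back edge
Back edge closes the cycle 10 → 5 → 7 → 10; its vertices are {5, 7, 10}.

5, 7, 10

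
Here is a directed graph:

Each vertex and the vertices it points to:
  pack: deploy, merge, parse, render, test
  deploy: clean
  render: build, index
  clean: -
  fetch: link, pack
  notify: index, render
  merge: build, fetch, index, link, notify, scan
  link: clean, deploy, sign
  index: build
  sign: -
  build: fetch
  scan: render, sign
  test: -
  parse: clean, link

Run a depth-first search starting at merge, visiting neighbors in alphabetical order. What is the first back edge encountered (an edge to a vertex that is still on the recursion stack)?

DFS from merge (visiting neighbors in alphabetical order); mark gray on enter, black on exit:
merge gray
  build gray
    fetch gray
      link gray
        clean gray
        clean black
        deploy gray
          deploy→clean: clean black — skip
        deploy black
        sign gray
        sign black
      link black
      pack gray
        pack→deploy: deploy black — skip
        pack→merge: merge is gray → back edge
First back edge: pack → merge.

pack→merge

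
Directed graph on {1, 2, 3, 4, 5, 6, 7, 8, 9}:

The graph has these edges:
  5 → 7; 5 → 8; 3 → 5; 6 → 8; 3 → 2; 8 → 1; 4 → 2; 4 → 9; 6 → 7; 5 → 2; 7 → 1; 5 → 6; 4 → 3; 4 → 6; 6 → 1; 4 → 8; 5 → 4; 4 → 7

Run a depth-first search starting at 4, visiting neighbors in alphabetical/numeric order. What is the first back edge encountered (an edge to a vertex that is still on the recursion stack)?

5->4

DFS from 4 (visiting neighbors in alphabetical/numeric order); mark gray on enter, black on exit:
4 gray
  2 gray
  2 black
  3 gray
    3→2: 2 black — skip
    5 gray
      5→2: 2 black — skip
      5→4: 4 is gray → back edge
First back edge: 5 → 4.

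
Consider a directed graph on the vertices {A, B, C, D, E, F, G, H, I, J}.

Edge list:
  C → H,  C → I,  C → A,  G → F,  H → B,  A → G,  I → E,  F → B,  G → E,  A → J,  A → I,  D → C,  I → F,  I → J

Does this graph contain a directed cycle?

No

DFS with white/gray/black marking, starting from G:
G gray
  E gray
  E black
  F gray
    B gray
    B black
  F black
G black
A gray
  I gray
    I→F: F black — skip
    I→E: E black — skip
    J gray
    J black
  I black
  A→J: J black — skip
  A→G: G black — skip
A black
C gray
  C→I: I black — skip
  H gray
    H→B: B black — skip
  H black
  C→A: A black — skip
C black
D gray
  D→C: C black — skip
D black
Every edge goes to a white or black vertex — no back edge, so the graph is acyclic.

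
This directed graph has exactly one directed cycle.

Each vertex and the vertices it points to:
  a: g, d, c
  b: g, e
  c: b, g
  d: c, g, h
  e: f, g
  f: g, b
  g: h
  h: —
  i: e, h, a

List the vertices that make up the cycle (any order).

DFS with gray/black marking from e:
e gray
  f gray
    g gray
      h gray
      h black
    g black
    b gray
      b→g: g black — skip
      b→e: e is gray → back edge
Back edge closes the cycle e → f → b → e; its vertices are {b, e, f}.

b, e, f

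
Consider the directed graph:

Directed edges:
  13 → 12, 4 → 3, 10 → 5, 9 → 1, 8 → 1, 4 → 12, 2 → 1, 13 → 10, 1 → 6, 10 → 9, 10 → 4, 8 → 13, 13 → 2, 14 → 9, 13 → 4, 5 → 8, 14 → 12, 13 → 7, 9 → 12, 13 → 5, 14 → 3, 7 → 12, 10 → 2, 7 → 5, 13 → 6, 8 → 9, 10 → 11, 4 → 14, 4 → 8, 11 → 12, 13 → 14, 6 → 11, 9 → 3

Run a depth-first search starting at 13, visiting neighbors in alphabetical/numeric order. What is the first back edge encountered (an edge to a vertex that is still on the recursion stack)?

DFS from 13 (visiting neighbors in alphabetical/numeric order); mark gray on enter, black on exit:
13 gray
  2 gray
    1 gray
      6 gray
        11 gray
          12 gray
          12 black
        11 black
      6 black
    1 black
  2 black
  4 gray
    3 gray
    3 black
    8 gray
      8→1: 1 black — skip
      9 gray
        9→1: 1 black — skip
        9→3: 3 black — skip
        9→12: 12 black — skip
      9 black
      8→13: 13 is gray → back edge
First back edge: 8 → 13.

8→13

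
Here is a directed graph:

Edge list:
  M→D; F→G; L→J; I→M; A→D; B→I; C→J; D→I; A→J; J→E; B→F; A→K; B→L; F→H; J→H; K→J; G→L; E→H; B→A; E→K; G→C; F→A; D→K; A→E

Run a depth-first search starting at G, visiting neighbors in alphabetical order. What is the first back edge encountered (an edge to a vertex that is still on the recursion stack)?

DFS from G (visiting neighbors in alphabetical order); mark gray on enter, black on exit:
G gray
  C gray
    J gray
      E gray
        H gray
        H black
        K gray
          K→J: J is gray → back edge
First back edge: K → J.

K→J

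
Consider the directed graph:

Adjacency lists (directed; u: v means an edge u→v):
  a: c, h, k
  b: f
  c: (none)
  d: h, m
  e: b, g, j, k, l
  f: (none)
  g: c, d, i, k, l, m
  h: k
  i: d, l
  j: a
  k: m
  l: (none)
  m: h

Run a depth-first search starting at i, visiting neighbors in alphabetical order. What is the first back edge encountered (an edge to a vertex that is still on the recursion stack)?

DFS from i (visiting neighbors in alphabetical order); mark gray on enter, black on exit:
i gray
  d gray
    h gray
      k gray
        m gray
          m→h: h is gray → back edge
First back edge: m → h.

m→h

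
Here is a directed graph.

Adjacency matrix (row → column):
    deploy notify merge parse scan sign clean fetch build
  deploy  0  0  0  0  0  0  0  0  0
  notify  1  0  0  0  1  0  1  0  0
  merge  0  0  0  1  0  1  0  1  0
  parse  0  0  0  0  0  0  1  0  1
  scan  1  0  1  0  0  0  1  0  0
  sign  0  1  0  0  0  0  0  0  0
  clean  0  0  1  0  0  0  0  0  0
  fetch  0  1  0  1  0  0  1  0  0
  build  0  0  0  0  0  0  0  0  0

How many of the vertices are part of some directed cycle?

A vertex is on a directed cycle iff it belongs to a strongly connected component of size ≥ 2 (or has a self-loop).
The vertices on cycles are {scan, sign, clean, fetch, merge, parse, notify} — 7 in total.

7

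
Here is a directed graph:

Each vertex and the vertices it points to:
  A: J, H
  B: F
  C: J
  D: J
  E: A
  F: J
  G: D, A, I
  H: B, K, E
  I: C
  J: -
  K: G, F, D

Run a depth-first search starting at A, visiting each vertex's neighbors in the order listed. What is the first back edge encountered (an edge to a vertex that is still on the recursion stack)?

G->A

DFS from A (visiting each vertex's neighbors in the order listed); mark gray on enter, black on exit:
A gray
  J gray
  J black
  H gray
    B gray
      F gray
        F→J: J black — skip
      F black
    B black
    K gray
      G gray
        D gray
          D→J: J black — skip
        D black
        G→A: A is gray → back edge
First back edge: G → A.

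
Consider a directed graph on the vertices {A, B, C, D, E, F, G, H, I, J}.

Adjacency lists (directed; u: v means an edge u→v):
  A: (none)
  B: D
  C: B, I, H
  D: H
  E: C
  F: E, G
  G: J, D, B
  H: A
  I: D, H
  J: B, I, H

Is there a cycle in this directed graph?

No

DFS with white/gray/black marking, starting from F:
F gray
  E gray
    C gray
      B gray
        D gray
          H gray
            A gray
            A black
          H black
        D black
      B black
      I gray
        I→D: D black — skip
        I→H: H black — skip
      I black
      C→H: H black — skip
    C black
  E black
  G gray
    J gray
      J→B: B black — skip
      J→I: I black — skip
      J→H: H black — skip
    J black
    G→D: D black — skip
    G→B: B black — skip
  G black
F black
Every edge goes to a white or black vertex — no back edge, so the graph is acyclic.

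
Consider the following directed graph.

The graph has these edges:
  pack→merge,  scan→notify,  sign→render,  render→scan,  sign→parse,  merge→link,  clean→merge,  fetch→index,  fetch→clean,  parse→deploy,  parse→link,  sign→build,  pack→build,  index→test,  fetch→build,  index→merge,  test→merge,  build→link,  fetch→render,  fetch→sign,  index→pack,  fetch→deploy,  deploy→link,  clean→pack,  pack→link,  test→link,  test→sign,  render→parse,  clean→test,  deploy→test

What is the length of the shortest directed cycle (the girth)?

For each vertex v, BFS finds the shortest path from v back to v.
The shortest such closed walk is parse → deploy → test → sign → parse, length 4.

4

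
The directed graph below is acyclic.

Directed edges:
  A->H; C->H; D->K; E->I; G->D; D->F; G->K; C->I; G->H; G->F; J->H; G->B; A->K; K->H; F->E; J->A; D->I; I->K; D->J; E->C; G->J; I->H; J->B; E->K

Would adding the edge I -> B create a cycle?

No

Adding I→B creates a cycle iff B can already reach I.
Explore from B: no path reaches I. The graph stays acyclic.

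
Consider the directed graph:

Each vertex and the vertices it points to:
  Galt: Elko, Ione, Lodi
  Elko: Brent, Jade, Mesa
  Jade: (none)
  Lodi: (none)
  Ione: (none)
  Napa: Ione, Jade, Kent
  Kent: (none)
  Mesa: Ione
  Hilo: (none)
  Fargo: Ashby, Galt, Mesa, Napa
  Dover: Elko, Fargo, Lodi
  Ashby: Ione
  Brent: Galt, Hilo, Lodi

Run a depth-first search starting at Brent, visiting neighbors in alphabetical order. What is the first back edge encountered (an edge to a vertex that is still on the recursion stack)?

DFS from Brent (visiting neighbors in alphabetical order); mark gray on enter, black on exit:
Brent gray
  Galt gray
    Elko gray
      Elko→Brent: Brent is gray → back edge
First back edge: Elko → Brent.

Elko->Brent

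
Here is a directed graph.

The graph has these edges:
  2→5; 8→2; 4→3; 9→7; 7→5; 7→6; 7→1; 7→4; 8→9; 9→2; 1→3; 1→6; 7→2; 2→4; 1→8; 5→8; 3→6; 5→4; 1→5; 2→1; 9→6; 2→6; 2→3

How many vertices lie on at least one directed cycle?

A vertex is on a directed cycle iff it belongs to a strongly connected component of size ≥ 2 (or has a self-loop).
The vertices on cycles are {1, 2, 5, 7, 8, 9} — 6 in total.

6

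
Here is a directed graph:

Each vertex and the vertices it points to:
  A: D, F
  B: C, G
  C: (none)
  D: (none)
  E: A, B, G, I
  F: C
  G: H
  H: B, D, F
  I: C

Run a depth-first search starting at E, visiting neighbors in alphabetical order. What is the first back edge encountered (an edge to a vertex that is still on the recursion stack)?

H->B

DFS from E (visiting neighbors in alphabetical order); mark gray on enter, black on exit:
E gray
  A gray
    D gray
    D black
    F gray
      C gray
      C black
    F black
  A black
  B gray
    B→C: C black — skip
    G gray
      H gray
        H→B: B is gray → back edge
First back edge: H → B.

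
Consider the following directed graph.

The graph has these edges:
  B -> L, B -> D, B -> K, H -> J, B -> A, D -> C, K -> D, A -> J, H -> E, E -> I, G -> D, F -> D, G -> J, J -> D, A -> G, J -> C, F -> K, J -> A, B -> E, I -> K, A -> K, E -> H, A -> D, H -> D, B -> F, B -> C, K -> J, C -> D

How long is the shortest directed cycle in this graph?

For each vertex v, BFS finds the shortest path from v back to v.
The shortest such closed walk is E → H → E, length 2.

2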